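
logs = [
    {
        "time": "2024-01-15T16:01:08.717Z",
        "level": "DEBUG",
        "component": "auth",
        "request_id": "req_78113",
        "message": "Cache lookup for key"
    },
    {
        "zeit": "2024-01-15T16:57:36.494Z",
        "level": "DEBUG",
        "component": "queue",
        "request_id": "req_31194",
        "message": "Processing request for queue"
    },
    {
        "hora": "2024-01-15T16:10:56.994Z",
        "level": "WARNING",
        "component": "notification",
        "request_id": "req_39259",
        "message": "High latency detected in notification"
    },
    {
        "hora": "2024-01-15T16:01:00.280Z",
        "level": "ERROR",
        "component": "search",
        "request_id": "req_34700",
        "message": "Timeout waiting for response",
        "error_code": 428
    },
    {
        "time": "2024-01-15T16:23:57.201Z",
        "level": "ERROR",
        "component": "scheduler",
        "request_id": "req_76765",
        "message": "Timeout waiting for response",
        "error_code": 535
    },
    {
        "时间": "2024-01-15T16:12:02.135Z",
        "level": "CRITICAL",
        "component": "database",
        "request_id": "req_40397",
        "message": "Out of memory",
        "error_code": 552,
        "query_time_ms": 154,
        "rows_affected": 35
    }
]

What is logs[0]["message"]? "Cache lookup for key"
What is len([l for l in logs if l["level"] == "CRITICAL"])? 1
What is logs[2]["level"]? "WARNING"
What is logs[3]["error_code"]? 428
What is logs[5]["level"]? "CRITICAL"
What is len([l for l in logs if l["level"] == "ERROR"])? 2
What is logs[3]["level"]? "ERROR"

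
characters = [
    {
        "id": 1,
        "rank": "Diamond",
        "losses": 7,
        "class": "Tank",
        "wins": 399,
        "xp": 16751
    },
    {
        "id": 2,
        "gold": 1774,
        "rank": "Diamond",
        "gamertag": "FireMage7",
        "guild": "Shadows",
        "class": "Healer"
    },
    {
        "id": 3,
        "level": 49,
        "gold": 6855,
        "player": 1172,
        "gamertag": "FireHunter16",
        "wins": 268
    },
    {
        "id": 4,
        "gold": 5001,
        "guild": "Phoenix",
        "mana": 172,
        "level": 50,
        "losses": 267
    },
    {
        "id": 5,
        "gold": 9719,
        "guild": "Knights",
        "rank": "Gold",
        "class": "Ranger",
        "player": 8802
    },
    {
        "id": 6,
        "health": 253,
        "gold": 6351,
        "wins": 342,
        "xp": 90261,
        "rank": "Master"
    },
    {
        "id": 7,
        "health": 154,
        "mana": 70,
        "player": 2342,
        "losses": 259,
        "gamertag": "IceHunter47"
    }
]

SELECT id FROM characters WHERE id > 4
[5, 6, 7]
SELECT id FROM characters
[1, 2, 3, 4, 5, 6, 7]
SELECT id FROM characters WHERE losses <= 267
[1, 4, 7]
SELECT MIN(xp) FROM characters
16751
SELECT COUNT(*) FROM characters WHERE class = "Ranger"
1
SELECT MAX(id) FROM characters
7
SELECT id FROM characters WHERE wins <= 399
[1, 3, 6]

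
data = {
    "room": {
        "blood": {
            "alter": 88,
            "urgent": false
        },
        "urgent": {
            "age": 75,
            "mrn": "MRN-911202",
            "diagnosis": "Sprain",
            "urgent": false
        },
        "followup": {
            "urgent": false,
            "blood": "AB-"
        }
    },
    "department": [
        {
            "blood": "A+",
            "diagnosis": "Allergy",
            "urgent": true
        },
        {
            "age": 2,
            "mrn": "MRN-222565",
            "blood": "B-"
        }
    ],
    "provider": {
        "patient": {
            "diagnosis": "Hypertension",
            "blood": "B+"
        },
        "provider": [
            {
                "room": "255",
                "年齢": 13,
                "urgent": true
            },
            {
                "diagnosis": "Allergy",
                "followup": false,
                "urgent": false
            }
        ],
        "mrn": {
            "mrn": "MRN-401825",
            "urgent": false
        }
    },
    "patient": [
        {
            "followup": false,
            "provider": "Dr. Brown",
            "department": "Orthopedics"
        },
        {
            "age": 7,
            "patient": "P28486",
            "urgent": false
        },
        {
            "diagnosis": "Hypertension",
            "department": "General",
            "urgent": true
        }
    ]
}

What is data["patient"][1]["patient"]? "P28486"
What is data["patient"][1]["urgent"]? False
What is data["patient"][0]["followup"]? False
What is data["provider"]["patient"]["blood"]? "B+"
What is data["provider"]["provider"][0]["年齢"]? 13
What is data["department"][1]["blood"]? "B-"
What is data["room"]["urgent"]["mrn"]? "MRN-911202"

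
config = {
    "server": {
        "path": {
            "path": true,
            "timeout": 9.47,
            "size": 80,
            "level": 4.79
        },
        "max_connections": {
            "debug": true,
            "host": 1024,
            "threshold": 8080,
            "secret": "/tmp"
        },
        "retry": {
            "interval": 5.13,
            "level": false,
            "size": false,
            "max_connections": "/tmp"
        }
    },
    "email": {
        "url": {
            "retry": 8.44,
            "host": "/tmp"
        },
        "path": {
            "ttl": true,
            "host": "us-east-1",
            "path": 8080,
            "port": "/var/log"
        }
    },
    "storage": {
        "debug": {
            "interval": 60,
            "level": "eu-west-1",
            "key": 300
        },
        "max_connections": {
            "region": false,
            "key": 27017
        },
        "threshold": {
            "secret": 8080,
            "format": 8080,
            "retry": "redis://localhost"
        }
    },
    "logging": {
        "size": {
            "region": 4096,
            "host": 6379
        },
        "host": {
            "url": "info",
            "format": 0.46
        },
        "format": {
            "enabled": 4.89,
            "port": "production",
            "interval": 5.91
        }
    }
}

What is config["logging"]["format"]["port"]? "production"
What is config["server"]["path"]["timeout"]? 9.47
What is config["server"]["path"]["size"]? 80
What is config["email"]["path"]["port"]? "/var/log"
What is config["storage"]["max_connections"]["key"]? 27017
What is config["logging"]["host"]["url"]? "info"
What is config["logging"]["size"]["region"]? 4096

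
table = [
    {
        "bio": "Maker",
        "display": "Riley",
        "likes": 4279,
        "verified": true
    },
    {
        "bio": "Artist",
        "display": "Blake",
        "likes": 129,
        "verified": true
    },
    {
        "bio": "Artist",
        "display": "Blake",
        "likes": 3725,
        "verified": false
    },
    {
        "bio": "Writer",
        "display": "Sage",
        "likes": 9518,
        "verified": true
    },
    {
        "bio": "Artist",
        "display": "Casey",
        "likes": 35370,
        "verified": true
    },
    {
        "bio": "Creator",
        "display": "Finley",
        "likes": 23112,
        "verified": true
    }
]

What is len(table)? 6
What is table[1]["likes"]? 129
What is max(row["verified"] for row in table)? True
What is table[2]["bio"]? "Artist"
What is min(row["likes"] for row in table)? 129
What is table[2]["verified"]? False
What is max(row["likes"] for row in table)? 35370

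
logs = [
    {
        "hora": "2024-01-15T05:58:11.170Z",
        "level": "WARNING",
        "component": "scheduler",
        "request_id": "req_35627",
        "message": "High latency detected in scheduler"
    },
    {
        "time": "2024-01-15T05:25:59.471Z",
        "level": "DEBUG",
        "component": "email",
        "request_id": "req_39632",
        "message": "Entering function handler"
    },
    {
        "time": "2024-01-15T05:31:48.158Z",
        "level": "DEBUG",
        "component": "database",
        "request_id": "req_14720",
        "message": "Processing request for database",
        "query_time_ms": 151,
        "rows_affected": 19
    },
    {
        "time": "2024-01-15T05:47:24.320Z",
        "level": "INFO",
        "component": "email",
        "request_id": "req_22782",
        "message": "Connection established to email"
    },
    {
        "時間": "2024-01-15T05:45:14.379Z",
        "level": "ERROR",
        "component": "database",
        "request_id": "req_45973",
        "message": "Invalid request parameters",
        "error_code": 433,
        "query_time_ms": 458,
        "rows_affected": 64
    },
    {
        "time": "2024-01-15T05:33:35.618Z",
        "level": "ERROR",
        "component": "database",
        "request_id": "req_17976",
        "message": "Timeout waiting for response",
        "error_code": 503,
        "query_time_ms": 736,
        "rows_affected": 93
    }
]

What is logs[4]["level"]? "ERROR"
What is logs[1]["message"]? "Entering function handler"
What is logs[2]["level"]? "DEBUG"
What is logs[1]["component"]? "email"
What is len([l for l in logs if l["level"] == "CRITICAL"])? 0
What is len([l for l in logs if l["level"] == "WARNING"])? 1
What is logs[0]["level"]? "WARNING"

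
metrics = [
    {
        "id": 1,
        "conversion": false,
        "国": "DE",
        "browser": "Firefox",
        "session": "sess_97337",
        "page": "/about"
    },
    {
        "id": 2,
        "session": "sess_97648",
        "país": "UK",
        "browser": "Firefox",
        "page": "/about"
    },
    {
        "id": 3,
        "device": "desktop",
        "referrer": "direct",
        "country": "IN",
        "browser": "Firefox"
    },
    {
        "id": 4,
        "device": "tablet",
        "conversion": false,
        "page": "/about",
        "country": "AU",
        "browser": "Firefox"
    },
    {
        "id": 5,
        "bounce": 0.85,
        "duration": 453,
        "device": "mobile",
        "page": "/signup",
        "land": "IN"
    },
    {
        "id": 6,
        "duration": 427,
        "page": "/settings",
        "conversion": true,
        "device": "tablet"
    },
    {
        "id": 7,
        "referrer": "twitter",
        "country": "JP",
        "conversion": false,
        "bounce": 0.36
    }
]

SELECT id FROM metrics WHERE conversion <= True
[1, 4, 6, 7]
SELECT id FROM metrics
[1, 2, 3, 4, 5, 6, 7]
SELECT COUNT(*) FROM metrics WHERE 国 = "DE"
1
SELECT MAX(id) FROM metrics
7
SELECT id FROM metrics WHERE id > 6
[7]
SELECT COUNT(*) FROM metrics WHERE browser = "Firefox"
4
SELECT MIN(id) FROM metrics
1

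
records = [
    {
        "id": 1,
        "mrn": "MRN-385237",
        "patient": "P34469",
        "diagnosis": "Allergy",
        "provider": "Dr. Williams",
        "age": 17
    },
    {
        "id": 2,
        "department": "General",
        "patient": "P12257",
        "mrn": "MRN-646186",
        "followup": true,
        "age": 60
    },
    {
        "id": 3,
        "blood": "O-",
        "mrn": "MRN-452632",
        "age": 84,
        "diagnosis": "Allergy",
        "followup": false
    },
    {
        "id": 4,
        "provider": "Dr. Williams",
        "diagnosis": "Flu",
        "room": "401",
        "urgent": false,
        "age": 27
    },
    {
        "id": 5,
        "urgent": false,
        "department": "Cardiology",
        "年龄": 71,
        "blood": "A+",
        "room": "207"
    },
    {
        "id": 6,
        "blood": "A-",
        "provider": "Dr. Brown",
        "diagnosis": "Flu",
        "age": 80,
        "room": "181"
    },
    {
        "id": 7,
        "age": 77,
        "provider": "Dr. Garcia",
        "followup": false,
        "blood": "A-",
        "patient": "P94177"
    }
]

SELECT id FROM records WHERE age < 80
[1, 2, 4, 7]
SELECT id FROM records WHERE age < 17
[]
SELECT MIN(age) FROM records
17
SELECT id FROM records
[1, 2, 3, 4, 5, 6, 7]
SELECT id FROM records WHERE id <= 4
[1, 2, 3, 4]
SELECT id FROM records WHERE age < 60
[1, 4]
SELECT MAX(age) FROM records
84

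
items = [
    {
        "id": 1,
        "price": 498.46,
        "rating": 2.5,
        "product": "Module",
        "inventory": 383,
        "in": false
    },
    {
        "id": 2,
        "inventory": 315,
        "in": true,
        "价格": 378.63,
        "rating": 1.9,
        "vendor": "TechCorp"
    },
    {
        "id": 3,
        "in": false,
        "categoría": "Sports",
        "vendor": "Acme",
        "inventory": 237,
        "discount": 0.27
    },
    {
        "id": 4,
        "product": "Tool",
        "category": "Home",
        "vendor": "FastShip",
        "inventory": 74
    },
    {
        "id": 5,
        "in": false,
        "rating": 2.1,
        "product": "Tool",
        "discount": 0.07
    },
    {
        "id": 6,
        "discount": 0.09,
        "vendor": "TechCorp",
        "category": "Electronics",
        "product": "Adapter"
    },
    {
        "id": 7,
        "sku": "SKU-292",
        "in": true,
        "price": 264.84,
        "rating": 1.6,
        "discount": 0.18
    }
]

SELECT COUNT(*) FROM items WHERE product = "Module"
1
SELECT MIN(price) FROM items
264.84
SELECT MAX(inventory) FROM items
383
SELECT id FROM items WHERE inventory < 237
[4]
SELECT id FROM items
[1, 2, 3, 4, 5, 6, 7]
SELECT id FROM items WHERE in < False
[]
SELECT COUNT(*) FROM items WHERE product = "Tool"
2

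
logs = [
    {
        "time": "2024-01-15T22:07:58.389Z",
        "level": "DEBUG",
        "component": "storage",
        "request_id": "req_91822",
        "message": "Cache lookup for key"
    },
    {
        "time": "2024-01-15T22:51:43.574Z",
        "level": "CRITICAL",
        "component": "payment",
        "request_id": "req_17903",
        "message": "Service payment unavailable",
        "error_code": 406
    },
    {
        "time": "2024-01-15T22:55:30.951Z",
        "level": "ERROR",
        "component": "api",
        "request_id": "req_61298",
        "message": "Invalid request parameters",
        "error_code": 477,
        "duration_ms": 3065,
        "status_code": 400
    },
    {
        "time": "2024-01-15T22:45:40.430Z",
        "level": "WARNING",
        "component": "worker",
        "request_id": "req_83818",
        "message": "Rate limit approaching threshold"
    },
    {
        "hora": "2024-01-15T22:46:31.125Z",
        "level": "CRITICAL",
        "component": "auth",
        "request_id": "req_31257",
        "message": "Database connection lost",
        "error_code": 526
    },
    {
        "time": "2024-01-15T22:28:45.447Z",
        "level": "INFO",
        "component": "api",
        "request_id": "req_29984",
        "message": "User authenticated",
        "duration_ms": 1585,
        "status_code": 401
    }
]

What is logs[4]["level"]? "CRITICAL"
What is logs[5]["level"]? "INFO"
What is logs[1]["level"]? "CRITICAL"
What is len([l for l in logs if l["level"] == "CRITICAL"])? 2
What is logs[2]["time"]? "2024-01-15T22:55:30.951Z"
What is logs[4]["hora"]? "2024-01-15T22:46:31.125Z"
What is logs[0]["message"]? "Cache lookup for key"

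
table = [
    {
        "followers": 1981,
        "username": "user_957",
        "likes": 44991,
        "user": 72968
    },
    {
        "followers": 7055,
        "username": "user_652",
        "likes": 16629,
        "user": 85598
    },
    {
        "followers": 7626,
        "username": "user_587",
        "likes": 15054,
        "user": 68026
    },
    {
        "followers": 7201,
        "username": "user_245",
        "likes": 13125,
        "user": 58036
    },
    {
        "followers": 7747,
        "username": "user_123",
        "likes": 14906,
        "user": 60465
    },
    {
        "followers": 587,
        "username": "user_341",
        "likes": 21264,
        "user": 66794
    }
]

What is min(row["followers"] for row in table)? 587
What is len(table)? 6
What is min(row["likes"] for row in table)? 13125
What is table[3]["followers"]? 7201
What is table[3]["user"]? 58036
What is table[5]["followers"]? 587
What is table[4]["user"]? 60465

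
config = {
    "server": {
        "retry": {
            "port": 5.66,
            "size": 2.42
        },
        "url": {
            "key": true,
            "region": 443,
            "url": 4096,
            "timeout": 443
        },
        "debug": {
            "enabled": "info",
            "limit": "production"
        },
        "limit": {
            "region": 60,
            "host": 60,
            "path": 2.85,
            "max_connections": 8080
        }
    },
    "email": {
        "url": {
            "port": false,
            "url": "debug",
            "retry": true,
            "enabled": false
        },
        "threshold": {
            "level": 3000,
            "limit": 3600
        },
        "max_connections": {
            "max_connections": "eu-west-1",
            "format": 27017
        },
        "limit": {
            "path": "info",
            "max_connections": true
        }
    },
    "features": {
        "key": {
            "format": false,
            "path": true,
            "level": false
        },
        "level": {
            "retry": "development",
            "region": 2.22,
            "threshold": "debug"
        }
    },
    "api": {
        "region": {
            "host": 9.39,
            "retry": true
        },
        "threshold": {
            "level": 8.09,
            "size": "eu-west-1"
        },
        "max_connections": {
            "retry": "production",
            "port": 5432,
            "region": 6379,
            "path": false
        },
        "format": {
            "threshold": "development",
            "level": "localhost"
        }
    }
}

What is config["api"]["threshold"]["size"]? "eu-west-1"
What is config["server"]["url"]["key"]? True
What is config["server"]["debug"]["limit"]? "production"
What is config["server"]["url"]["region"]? 443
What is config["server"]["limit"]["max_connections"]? 8080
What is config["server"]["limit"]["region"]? 60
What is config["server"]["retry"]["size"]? 2.42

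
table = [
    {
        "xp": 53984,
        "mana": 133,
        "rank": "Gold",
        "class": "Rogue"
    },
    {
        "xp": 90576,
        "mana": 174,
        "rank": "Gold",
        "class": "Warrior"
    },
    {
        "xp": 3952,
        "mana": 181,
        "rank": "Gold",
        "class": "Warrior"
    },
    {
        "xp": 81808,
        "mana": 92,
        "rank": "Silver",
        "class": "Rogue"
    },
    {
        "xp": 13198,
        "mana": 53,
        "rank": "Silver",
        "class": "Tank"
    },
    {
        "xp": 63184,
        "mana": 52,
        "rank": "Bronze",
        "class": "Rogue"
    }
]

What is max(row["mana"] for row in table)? 181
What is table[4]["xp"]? 13198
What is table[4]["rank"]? "Silver"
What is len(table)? 6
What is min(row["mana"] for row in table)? 52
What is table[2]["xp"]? 3952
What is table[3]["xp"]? 81808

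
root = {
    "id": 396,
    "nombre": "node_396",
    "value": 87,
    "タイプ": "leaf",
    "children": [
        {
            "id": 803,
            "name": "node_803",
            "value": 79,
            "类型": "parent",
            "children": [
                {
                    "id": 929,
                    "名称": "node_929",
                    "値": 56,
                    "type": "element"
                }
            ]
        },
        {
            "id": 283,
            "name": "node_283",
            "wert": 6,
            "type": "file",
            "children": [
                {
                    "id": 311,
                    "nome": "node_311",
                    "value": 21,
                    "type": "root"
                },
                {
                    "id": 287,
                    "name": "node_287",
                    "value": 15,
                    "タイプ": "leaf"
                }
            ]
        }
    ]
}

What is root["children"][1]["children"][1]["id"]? 287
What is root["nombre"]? "node_396"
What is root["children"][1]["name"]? "node_283"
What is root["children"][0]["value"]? 79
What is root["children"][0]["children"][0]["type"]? "element"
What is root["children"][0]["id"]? 803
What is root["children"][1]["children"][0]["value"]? 21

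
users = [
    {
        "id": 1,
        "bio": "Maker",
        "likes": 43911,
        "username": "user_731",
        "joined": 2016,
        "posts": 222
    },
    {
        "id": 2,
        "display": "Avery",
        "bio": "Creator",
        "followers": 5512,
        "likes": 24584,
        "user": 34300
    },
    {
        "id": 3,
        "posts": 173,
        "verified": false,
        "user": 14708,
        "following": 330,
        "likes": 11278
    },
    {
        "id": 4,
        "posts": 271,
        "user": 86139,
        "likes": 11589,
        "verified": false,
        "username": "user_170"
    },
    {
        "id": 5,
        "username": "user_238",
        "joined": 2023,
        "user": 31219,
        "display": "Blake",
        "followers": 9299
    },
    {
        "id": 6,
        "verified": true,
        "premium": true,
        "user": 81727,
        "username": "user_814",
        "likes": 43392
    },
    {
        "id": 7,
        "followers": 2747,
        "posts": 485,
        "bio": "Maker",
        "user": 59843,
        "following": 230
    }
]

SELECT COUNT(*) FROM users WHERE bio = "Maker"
2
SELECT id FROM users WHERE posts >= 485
[7]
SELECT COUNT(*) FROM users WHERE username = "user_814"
1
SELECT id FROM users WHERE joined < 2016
[]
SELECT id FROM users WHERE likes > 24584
[1, 6]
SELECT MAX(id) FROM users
7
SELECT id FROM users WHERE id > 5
[6, 7]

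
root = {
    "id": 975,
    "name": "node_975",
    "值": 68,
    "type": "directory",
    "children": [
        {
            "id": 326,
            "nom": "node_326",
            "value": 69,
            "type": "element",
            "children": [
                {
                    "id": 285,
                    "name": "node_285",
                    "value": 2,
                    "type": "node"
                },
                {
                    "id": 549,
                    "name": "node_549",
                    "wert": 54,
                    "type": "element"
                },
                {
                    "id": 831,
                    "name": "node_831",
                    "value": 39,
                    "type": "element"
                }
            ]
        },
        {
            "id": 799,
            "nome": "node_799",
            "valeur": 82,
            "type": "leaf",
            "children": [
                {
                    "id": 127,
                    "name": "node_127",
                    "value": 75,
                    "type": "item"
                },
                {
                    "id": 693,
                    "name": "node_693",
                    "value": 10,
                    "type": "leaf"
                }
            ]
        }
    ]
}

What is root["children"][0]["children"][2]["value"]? 39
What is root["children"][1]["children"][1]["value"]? 10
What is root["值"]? 68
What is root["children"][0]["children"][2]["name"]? "node_831"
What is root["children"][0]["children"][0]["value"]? 2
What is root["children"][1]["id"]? 799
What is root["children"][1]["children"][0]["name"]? "node_127"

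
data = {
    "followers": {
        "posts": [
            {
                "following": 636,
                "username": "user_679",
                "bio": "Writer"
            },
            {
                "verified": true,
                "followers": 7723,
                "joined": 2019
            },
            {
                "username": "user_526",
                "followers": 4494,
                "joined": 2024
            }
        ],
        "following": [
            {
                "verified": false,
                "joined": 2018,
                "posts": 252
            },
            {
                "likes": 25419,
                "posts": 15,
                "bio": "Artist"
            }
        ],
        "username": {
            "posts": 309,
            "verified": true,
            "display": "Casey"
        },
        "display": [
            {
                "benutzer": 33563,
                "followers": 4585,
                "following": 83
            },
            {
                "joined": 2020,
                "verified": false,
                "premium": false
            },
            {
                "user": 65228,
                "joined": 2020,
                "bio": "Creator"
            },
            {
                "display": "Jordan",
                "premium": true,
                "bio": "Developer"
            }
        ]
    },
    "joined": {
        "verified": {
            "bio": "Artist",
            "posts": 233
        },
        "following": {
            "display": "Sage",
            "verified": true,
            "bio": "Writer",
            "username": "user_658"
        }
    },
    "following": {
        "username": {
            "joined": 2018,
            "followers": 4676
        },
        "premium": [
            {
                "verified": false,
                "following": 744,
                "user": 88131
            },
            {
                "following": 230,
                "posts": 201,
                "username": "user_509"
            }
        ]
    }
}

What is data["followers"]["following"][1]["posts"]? 15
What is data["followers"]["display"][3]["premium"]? True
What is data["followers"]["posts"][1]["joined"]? 2019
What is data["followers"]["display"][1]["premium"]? False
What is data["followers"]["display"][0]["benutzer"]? 33563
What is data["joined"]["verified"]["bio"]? "Artist"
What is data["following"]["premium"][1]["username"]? "user_509"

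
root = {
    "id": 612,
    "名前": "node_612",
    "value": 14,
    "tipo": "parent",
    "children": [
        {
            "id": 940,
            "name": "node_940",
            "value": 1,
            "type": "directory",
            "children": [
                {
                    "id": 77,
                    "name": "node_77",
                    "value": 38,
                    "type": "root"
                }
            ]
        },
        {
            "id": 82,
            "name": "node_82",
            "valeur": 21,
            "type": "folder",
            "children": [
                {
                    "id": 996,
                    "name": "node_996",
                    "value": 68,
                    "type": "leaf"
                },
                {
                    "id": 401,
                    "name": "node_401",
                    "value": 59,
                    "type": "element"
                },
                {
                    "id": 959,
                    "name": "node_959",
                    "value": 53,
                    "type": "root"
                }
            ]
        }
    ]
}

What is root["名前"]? "node_612"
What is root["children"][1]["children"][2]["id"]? 959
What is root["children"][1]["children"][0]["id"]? 996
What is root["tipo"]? "parent"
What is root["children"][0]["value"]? 1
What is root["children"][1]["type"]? "folder"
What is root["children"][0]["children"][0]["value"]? 38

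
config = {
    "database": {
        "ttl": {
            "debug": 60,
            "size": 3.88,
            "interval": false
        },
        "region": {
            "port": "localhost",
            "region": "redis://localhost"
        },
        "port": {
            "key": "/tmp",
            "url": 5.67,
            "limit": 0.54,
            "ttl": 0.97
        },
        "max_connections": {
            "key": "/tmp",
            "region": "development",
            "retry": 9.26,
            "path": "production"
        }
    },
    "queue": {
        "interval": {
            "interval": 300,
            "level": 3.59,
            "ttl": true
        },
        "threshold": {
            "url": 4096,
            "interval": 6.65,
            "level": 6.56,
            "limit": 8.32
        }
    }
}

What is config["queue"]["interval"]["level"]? 3.59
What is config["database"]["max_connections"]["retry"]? 9.26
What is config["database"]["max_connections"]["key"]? "/tmp"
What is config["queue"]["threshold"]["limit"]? 8.32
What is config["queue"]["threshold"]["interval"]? 6.65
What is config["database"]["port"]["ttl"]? 0.97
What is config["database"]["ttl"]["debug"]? 60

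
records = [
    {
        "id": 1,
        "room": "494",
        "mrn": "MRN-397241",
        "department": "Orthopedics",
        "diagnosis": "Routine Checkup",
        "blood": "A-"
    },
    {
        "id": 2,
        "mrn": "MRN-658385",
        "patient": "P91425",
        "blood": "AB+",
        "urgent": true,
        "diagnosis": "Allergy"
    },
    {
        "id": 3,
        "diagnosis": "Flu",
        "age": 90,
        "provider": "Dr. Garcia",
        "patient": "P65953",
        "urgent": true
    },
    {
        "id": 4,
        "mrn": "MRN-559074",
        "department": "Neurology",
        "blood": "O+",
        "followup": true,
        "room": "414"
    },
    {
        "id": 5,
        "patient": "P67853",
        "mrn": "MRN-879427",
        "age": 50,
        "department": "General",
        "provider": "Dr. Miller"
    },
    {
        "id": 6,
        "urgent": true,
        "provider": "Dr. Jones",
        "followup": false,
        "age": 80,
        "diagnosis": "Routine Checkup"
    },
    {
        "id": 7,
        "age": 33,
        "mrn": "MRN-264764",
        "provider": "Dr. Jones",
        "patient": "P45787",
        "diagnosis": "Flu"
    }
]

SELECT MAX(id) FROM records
7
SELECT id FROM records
[1, 2, 3, 4, 5, 6, 7]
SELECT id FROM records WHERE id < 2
[1]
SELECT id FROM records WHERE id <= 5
[1, 2, 3, 4, 5]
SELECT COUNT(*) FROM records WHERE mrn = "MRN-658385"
1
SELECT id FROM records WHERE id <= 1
[1]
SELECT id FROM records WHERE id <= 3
[1, 2, 3]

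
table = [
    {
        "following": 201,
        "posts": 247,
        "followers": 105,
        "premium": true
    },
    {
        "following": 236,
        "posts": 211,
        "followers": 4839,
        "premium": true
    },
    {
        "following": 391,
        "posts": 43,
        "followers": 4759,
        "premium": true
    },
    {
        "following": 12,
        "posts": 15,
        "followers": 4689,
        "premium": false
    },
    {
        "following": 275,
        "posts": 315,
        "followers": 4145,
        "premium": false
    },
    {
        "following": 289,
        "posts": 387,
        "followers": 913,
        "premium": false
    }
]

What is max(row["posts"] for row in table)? 387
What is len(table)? 6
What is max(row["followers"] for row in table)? 4839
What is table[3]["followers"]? 4689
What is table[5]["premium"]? False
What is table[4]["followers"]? 4145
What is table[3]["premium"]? False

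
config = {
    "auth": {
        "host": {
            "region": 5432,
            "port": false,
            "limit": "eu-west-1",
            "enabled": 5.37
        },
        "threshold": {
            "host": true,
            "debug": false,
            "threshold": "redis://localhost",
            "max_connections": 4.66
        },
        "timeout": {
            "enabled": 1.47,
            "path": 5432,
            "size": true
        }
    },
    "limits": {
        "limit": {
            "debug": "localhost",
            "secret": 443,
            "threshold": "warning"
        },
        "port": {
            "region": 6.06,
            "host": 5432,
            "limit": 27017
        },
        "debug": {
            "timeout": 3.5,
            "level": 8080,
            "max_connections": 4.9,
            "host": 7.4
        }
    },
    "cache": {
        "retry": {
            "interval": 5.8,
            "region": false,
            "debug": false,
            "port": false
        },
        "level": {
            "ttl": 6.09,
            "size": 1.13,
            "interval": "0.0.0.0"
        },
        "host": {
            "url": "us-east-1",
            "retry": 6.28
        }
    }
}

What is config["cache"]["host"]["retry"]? 6.28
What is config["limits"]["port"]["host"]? 5432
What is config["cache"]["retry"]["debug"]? False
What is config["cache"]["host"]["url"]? "us-east-1"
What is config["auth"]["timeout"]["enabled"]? 1.47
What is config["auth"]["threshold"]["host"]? True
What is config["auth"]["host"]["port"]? False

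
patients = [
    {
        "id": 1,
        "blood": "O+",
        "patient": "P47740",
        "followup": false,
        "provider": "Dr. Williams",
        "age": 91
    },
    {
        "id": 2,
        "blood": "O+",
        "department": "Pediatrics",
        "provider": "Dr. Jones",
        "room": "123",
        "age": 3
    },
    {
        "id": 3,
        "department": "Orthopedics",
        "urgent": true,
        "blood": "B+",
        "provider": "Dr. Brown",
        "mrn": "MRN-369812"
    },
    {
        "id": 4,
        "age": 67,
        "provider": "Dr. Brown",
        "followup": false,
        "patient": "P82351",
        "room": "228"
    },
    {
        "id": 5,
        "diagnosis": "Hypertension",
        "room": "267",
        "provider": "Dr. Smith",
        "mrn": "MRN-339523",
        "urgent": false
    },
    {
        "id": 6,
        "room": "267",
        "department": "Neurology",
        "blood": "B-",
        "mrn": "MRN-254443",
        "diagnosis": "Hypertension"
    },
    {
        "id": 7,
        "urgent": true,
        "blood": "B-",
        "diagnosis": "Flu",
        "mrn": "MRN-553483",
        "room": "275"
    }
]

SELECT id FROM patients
[1, 2, 3, 4, 5, 6, 7]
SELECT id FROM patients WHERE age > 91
[]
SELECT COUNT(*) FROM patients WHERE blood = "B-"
2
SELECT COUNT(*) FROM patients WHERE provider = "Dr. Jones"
1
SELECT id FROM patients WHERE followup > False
[]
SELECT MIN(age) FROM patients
3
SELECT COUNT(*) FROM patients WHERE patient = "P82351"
1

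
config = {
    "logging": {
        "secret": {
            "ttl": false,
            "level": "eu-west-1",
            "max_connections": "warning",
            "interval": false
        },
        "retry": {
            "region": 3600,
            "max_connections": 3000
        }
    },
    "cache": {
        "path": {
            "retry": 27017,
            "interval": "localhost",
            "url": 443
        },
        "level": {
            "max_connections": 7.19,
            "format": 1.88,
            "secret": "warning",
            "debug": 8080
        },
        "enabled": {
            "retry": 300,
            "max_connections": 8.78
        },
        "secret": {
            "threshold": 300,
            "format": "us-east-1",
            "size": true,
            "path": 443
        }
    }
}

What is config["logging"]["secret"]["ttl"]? False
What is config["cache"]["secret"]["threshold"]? 300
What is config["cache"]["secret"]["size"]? True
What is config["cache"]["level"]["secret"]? "warning"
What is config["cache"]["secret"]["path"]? 443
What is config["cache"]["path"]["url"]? 443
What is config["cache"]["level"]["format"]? 1.88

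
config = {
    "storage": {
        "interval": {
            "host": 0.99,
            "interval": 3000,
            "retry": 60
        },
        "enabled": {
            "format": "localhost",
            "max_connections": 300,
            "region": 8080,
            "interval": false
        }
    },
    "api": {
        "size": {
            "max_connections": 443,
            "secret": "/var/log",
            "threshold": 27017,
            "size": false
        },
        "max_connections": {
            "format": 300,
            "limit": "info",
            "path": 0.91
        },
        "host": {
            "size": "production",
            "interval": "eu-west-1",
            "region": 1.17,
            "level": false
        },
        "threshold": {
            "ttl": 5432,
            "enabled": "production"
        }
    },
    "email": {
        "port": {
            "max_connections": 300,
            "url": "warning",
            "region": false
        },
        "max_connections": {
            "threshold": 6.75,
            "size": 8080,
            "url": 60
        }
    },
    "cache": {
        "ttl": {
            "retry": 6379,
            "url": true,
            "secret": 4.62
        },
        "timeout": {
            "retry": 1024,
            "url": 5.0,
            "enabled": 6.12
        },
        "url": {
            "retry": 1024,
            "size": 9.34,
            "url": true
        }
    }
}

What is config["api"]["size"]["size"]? False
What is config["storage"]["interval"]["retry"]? 60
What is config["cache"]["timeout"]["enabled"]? 6.12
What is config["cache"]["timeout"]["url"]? 5.0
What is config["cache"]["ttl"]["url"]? True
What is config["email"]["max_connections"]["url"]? 60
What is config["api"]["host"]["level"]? False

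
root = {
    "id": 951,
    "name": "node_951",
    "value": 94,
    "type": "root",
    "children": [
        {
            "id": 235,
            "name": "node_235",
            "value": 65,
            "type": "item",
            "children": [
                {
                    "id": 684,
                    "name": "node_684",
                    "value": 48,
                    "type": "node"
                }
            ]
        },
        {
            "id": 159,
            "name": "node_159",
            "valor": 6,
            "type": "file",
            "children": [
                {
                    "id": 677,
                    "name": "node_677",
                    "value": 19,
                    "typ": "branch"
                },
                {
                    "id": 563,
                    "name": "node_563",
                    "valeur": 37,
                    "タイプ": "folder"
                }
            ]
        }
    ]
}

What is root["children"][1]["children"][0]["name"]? "node_677"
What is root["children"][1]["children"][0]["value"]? 19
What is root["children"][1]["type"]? "file"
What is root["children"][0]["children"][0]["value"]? 48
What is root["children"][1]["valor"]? 6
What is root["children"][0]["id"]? 235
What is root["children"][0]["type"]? "item"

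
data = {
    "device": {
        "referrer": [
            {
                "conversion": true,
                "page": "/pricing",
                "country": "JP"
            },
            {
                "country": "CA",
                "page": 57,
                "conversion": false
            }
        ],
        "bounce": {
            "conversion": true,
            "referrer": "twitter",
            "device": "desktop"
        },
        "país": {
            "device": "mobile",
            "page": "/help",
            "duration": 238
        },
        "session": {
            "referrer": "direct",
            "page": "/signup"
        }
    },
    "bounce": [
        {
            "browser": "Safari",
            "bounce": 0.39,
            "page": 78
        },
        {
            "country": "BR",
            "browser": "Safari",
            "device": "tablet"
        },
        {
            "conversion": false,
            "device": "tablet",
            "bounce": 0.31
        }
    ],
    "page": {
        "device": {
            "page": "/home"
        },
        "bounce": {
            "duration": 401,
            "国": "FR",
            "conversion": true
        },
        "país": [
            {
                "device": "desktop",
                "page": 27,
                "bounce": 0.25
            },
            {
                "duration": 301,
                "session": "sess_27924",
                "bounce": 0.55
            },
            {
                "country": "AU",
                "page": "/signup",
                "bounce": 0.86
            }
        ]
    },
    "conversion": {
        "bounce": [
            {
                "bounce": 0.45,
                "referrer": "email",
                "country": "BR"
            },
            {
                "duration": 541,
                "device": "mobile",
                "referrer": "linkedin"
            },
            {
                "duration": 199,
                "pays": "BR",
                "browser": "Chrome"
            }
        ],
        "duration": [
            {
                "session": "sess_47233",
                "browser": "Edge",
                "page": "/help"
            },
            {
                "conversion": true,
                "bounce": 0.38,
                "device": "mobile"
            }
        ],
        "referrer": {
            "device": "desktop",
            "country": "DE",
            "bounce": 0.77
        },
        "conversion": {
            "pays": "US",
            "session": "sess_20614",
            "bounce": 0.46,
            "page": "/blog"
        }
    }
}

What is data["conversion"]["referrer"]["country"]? "DE"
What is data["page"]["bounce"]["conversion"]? True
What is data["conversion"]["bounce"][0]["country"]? "BR"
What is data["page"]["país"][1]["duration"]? 301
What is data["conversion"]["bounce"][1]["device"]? "mobile"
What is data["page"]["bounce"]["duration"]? 401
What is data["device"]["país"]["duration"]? 238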